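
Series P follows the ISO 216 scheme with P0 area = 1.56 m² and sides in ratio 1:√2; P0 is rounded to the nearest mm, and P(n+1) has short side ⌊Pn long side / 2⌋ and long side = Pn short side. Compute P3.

371 × 525 mm

Let P0's short side be w mm. w · w√2 = 1.56 m² = 1,560,000 mm², so w ≈ 1050.3 mm and w√2 ≈ 1485.3 mm → P0 = 1050 × 1485 mm.
P1: ⌊1485/2⌋ × 1050 = 742 × 1050 mm
P2: ⌊1050/2⌋ × 742 = 525 × 742 mm
P3: ⌊742/2⌋ × 525 = 371 × 525 mm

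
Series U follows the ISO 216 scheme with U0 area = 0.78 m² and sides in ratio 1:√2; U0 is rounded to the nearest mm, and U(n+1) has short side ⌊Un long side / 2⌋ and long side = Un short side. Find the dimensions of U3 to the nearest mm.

262 × 371 mm

Let U0's short side be w mm. w · w√2 = 0.78 m² = 780,000 mm², so w ≈ 742.7 mm and w√2 ≈ 1050.3 mm → U0 = 743 × 1050 mm.
U1: ⌊1050/2⌋ × 743 = 525 × 743 mm
U2: ⌊743/2⌋ × 525 = 371 × 525 mm
U3: ⌊525/2⌋ × 371 = 262 × 371 mm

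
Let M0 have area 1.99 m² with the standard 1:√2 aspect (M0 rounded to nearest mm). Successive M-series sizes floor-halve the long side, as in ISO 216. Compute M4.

296 × 419 mm

Let M0's short side be w mm. w · w√2 = 1.99 m² = 1,990,000 mm², so w ≈ 1186.2 mm and w√2 ≈ 1677.6 mm → M0 = 1186 × 1678 mm.
M1: ⌊1678/2⌋ × 1186 = 839 × 1186 mm
M2: ⌊1186/2⌋ × 839 = 593 × 839 mm
M3: ⌊839/2⌋ × 593 = 419 × 593 mm
M4: ⌊593/2⌋ × 419 = 296 × 419 mm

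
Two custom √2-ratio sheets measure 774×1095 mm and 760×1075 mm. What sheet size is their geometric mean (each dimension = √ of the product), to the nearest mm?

Short side: √(774 · 760) = √588240 ≈ 767.0 → 767 mm
Long side: √(1095 · 1075) = √1177125 ≈ 1085.0 → 1085 mm

767 × 1085 mm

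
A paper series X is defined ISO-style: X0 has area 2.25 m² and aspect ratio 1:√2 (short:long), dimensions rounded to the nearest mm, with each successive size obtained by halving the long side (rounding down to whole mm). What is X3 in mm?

446 × 630 mm

Let X0's short side be w mm. w · w√2 = 2.25 m² = 2,250,000 mm², so w ≈ 1261.3 mm and w√2 ≈ 1783.8 mm → X0 = 1261 × 1784 mm.
X1: ⌊1784/2⌋ × 1261 = 892 × 1261 mm
X2: ⌊1261/2⌋ × 892 = 630 × 892 mm
X3: ⌊892/2⌋ × 630 = 446 × 630 mm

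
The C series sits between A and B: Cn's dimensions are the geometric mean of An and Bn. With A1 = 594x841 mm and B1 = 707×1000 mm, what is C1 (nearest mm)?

Short side: √(594 · 707) = √419958 ≈ 648.0 → 648 mm
Long side: √(841 · 1000) = √841000 ≈ 917.1 → 917 mm

648 × 917 mm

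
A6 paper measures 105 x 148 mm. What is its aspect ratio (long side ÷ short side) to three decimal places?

148 / 105 = 1.410
ISO 216 targets √2 ≈ 1.414; the -0.005 deviation is from mm rounding.

1.410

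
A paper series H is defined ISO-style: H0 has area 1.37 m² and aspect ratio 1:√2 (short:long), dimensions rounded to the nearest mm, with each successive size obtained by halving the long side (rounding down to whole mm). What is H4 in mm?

246 × 348 mm

Let H0's short side be w mm. w · w√2 = 1.37 m² = 1,370,000 mm², so w ≈ 984.2 mm and w√2 ≈ 1391.9 mm → H0 = 984 × 1392 mm.
H1: ⌊1392/2⌋ × 984 = 696 × 984 mm
H2: ⌊984/2⌋ × 696 = 492 × 696 mm
H3: ⌊696/2⌋ × 492 = 348 × 492 mm
H4: ⌊492/2⌋ × 348 = 246 × 348 mm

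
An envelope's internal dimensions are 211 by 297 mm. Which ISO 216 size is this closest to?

Aspect ratio 297/211 ≈ 1.408 — close to the ISO √2 ≈ 1.414.
In the A-series (A0 area = 1 m²): A4 = 210 × 297 mm.
Off by 1 mm total — nearest standard size.

A4 (210 × 297 mm)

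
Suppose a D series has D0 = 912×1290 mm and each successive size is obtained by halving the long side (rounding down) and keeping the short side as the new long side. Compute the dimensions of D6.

114 × 161 mm

D1: ⌊1290/2⌋ × 912 = 645 × 912 mm
D2: ⌊912/2⌋ × 645 = 456 × 645 mm
D3: ⌊645/2⌋ × 456 = 322 × 456 mm
D4: ⌊456/2⌋ × 322 = 228 × 322 mm
D5: ⌊322/2⌋ × 228 = 161 × 228 mm
D6: ⌊228/2⌋ × 161 = 114 × 161 mm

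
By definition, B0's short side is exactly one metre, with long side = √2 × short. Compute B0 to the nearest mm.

Short side = 1000 mm; long side = 1000√2 ≈ 1414.2 mm.

1000 × 1414 mm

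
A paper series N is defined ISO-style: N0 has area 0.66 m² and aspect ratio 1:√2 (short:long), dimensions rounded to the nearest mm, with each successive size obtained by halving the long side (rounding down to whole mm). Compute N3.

Let N0's short side be w mm. w · w√2 = 0.66 m² = 660,000 mm², so w ≈ 683.1 mm and w√2 ≈ 966.1 mm → N0 = 683 × 966 mm.
N1: ⌊966/2⌋ × 683 = 483 × 683 mm
N2: ⌊683/2⌋ × 483 = 341 × 483 mm
N3: ⌊483/2⌋ × 341 = 241 × 341 mm

241 × 341 mm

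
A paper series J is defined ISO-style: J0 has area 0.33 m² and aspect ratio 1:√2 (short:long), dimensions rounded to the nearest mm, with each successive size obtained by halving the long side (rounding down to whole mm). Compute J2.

241 × 341 mm

Let J0's short side be w mm. w · w√2 = 0.33 m² = 330,000 mm², so w ≈ 483.1 mm and w√2 ≈ 683.1 mm → J0 = 483 × 683 mm.
J1: ⌊683/2⌋ × 483 = 341 × 483 mm
J2: ⌊483/2⌋ × 341 = 241 × 341 mm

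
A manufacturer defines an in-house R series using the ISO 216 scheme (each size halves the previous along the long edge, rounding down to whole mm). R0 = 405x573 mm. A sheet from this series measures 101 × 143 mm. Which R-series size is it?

R4

R0: 405 × 573 mm
R1: 286 × 405 mm
R2: 202 × 286 mm
R3: 143 × 202 mm
R4: 101 × 143 mm
R5: 71 × 101 mm
→ matches R4.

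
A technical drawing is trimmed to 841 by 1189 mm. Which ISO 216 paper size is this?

A0 (841 × 1189 mm)

Aspect ratio 1189/841 ≈ 1.414 — close to the ISO √2 ≈ 1.414.
In the A-series (A0 area = 1 m²): A0 = 841 × 1189 mm.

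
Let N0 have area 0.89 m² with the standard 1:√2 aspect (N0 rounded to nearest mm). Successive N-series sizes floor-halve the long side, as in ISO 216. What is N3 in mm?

280 × 396 mm

Let N0's short side be w mm. w · w√2 = 0.89 m² = 890,000 mm², so w ≈ 793.3 mm and w√2 ≈ 1121.9 mm → N0 = 793 × 1122 mm.
N1: ⌊1122/2⌋ × 793 = 561 × 793 mm
N2: ⌊793/2⌋ × 561 = 396 × 561 mm
N3: ⌊561/2⌋ × 396 = 280 × 396 mm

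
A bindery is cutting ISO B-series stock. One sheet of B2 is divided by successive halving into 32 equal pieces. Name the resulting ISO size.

32 = 2^5, so 5 halving steps.
B2 → B3 → … → B7 after 5 steps.

B7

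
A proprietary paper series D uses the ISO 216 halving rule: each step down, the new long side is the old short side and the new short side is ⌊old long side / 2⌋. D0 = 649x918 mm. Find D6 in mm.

D1 = 459 × 649 mm (from D0 by 1 halving).
D2: ⌊649/2⌋ × 459 = 324 × 459 mm
D3: ⌊459/2⌋ × 324 = 229 × 324 mm
D4: ⌊324/2⌋ × 229 = 162 × 229 mm
D5: ⌊229/2⌋ × 162 = 114 × 162 mm
D6: ⌊162/2⌋ × 114 = 81 × 114 mm

81 × 114 mm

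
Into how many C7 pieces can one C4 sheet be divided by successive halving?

Each ISO step halves the sheet: 1 × C4 → 2 × C5 → 4 × C6 → 8 × C7
From C4 to C7 is 3 halving steps: 2^3 = 8.

8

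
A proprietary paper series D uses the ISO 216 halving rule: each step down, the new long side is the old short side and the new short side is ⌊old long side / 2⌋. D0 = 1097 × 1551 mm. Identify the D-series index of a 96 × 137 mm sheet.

D7

D0: 1097 × 1551 mm
D1: 775 × 1097 mm
D2: 548 × 775 mm
D3: 387 × 548 mm
D4: 274 × 387 mm
D5: 193 × 274 mm
D6: 137 × 193 mm
D7: 96 × 137 mm
D8: 68 × 96 mm
→ matches D7.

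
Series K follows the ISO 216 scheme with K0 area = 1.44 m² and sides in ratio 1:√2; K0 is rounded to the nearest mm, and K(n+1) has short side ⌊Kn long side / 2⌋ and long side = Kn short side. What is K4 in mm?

252 × 356 mm

Let K0's short side be w mm. w · w√2 = 1.44 m² = 1,440,000 mm², so w ≈ 1009.1 mm and w√2 ≈ 1427.0 mm → K0 = 1009 × 1427 mm.
K1: ⌊1427/2⌋ × 1009 = 713 × 1009 mm
K2: ⌊1009/2⌋ × 713 = 504 × 713 mm
K3: ⌊713/2⌋ × 504 = 356 × 504 mm
K4: ⌊504/2⌋ × 356 = 252 × 356 mm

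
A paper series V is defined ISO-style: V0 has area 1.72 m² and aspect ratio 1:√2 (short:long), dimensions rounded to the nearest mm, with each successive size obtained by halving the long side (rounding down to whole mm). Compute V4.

275 × 390 mm

Let V0's short side be w mm. w · w√2 = 1.72 m² = 1,720,000 mm², so w ≈ 1102.8 mm and w√2 ≈ 1559.6 mm → V0 = 1103 × 1560 mm.
V1: ⌊1560/2⌋ × 1103 = 780 × 1103 mm
V2: ⌊1103/2⌋ × 780 = 551 × 780 mm
V3: ⌊780/2⌋ × 551 = 390 × 551 mm
V4: ⌊551/2⌋ × 390 = 275 × 390 mm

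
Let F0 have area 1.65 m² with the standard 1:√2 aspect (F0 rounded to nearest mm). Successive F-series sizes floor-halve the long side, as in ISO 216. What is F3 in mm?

Let F0's short side be w mm. w · w√2 = 1.65 m² = 1,650,000 mm², so w ≈ 1080.2 mm and w√2 ≈ 1527.6 mm → F0 = 1080 × 1528 mm.
F1: ⌊1528/2⌋ × 1080 = 764 × 1080 mm
F2: ⌊1080/2⌋ × 764 = 540 × 764 mm
F3: ⌊764/2⌋ × 540 = 382 × 540 mm

382 × 540 mm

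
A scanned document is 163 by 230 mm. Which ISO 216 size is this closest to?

Aspect ratio 230/163 ≈ 1.411 — close to the ISO √2 ≈ 1.414.
In the C-series (envelope sizes, between A and B): C5 = 162 × 229 mm.
Off by 2 mm total — nearest standard size.

C5 (162 × 229 mm)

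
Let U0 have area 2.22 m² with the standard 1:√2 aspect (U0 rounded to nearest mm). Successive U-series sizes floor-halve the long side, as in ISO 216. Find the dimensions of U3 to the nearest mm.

443 × 626 mm

Let U0's short side be w mm. w · w√2 = 2.22 m² = 2,220,000 mm², so w ≈ 1252.9 mm and w√2 ≈ 1771.9 mm → U0 = 1253 × 1772 mm.
U1: ⌊1772/2⌋ × 1253 = 886 × 1253 mm
U2: ⌊1253/2⌋ × 886 = 626 × 886 mm
U3: ⌊886/2⌋ × 626 = 443 × 626 mm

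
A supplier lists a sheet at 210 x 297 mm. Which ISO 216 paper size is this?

Aspect ratio 297/210 ≈ 1.414 — close to the ISO √2 ≈ 1.414.
In the A-series (A0 area = 1 m²): A4 = 210 × 297 mm.

A4 (210 × 297 mm)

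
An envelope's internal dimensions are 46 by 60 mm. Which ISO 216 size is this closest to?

Aspect ratio 60/46 ≈ 1.304 (ISO target is √2 ≈ 1.414).
In the B-series (B0 = 1000 × 1414 mm): B9 = 44 × 62 mm.
Off by 4 mm total — nearest standard size.

B9 (44 × 62 mm)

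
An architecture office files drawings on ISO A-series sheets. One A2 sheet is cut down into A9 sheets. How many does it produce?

Each ISO step halves the sheet: 1 × A2 → 2 × A3 → 4 × A4 → 8 × A5 → …
From A2 to A9 is 7 halving steps: 2^7 = 128.

128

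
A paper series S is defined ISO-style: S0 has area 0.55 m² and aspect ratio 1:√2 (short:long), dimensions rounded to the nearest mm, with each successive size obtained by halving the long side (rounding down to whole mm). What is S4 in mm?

Let S0's short side be w mm. w · w√2 = 0.55 m² = 550,000 mm², so w ≈ 623.6 mm and w√2 ≈ 881.9 mm → S0 = 624 × 882 mm.
S1: ⌊882/2⌋ × 624 = 441 × 624 mm
S2: ⌊624/2⌋ × 441 = 312 × 441 mm
S3: ⌊441/2⌋ × 312 = 220 × 312 mm
S4: ⌊312/2⌋ × 220 = 156 × 220 mm

156 × 220 mm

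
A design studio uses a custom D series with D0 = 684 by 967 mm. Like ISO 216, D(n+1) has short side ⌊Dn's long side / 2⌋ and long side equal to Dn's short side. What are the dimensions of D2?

342 × 483 mm

D1: ⌊967/2⌋ × 684 = 483 × 684 mm
D2: ⌊684/2⌋ × 483 = 342 × 483 mm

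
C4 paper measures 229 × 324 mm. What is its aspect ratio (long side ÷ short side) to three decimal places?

324 / 229 = 1.415
Matches √2 ≈ 1.414 — the ISO 216 defining ratio.

1.415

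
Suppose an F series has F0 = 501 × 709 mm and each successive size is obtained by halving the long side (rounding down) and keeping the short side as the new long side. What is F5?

F1: ⌊709/2⌋ × 501 = 354 × 501 mm
F2: ⌊501/2⌋ × 354 = 250 × 354 mm
F3: ⌊354/2⌋ × 250 = 177 × 250 mm
F4: ⌊250/2⌋ × 177 = 125 × 177 mm
F5: ⌊177/2⌋ × 125 = 88 × 125 mm

88 × 125 mm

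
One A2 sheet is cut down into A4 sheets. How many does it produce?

Each ISO step halves the sheet: 1 × A2 → 2 × A3 → 4 × A4
From A2 to A4 is 2 halving steps: 2^2 = 4.

4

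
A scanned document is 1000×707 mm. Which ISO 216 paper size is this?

B1 (707 × 1000 mm)

Aspect ratio 1000/707 ≈ 1.414 — close to the ISO √2 ≈ 1.414.
In the B-series (B0 = 1000 × 1414 mm): B1 = 707 × 1000 mm.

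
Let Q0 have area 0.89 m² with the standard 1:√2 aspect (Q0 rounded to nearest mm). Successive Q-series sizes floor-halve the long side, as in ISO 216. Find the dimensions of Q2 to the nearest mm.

Let Q0's short side be w mm. w · w√2 = 0.89 m² = 890,000 mm², so w ≈ 793.3 mm and w√2 ≈ 1121.9 mm → Q0 = 793 × 1122 mm.
Q1: ⌊1122/2⌋ × 793 = 561 × 793 mm
Q2: ⌊793/2⌋ × 561 = 396 × 561 mm

396 × 561 mm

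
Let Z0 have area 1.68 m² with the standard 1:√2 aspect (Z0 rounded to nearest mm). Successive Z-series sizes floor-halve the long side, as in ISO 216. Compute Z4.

Let Z0's short side be w mm. w · w√2 = 1.68 m² = 1,680,000 mm², so w ≈ 1089.9 mm and w√2 ≈ 1541.4 mm → Z0 = 1090 × 1541 mm.
Z1: ⌊1541/2⌋ × 1090 = 770 × 1090 mm
Z2: ⌊1090/2⌋ × 770 = 545 × 770 mm
Z3: ⌊770/2⌋ × 545 = 385 × 545 mm
Z4: ⌊545/2⌋ × 385 = 272 × 385 mm

272 × 385 mm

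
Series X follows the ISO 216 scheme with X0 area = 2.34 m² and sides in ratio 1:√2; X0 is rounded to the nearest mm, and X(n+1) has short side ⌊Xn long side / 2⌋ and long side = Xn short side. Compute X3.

454 × 643 mm

Let X0's short side be w mm. w · w√2 = 2.34 m² = 2,340,000 mm², so w ≈ 1286.3 mm and w√2 ≈ 1819.1 mm → X0 = 1286 × 1819 mm.
X1: ⌊1819/2⌋ × 1286 = 909 × 1286 mm
X2: ⌊1286/2⌋ × 909 = 643 × 909 mm
X3: ⌊909/2⌋ × 643 = 454 × 643 mm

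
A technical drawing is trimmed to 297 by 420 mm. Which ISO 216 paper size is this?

Aspect ratio 420/297 ≈ 1.414 — close to the ISO √2 ≈ 1.414.
In the A-series (A0 area = 1 m²): A3 = 297 × 420 mm.

A3 (297 × 420 mm)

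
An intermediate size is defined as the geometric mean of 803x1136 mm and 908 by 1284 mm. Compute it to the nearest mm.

854 × 1208 mm

Short side: √(803 · 908) = √729124 ≈ 853.9 → 854 mm
Long side: √(1136 · 1284) = √1458624 ≈ 1207.7 → 1208 mm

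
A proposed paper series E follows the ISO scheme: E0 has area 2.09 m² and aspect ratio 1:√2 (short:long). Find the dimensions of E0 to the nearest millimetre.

1216 × 1719 mm

Let the short side be w mm. Then w · w√2 = 2.09 m² = 2,090,000 mm².
w² = 2,090,000/√2, so w ≈ 1215.7 mm; long side = w√2 ≈ 1719.2 mm.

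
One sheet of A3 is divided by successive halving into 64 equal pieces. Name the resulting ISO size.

A9

64 = 2^6, so 6 halving steps.
A3 → A4 → … → A9 after 6 steps.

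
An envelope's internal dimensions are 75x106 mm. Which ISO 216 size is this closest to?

A7 (74 × 105 mm)

Aspect ratio 106/75 ≈ 1.413 — close to the ISO √2 ≈ 1.414.
In the A-series (A0 area = 1 m²): A7 = 74 × 105 mm.
Off by 2 mm total — nearest standard size.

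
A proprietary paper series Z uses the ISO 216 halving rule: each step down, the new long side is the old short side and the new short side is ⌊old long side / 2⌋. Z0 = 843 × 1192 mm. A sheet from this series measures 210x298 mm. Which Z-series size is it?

Z4

Z0: 843 × 1192 mm
Z1: 596 × 843 mm
Z2: 421 × 596 mm
Z3: 298 × 421 mm
Z4: 210 × 298 mm
Z5: 149 × 210 mm
→ matches Z4.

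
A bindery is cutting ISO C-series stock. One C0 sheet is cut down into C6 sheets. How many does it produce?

Each ISO step halves the sheet: 1 × C0 → 2 × C1 → 4 × C2 → 8 × C3 → …
From C0 to C6 is 6 halving steps: 2^6 = 64.

64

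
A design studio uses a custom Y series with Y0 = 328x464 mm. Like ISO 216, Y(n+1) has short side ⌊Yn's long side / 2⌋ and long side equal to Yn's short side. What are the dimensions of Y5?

Y1: ⌊464/2⌋ × 328 = 232 × 328 mm
Y2: ⌊328/2⌋ × 232 = 164 × 232 mm
Y3: ⌊232/2⌋ × 164 = 116 × 164 mm
Y4: ⌊164/2⌋ × 116 = 82 × 116 mm
Y5: ⌊116/2⌋ × 82 = 58 × 82 mm

58 × 82 mm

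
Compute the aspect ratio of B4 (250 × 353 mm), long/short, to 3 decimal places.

353 / 250 = 1.412
ISO 216 targets √2 ≈ 1.414; the -0.002 deviation is from mm rounding.

1.412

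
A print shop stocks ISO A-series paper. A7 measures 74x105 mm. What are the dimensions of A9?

37 × 52 mm

A8: ⌊105/2⌋ × 74 = 52 × 74 mm
A9: ⌊74/2⌋ × 52 = 37 × 52 mm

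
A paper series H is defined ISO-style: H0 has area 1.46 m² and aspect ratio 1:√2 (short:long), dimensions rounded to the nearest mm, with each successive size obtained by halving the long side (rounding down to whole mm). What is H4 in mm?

Let H0's short side be w mm. w · w√2 = 1.46 m² = 1,460,000 mm², so w ≈ 1016.1 mm and w√2 ≈ 1436.9 mm → H0 = 1016 × 1437 mm.
H1: ⌊1437/2⌋ × 1016 = 718 × 1016 mm
H2: ⌊1016/2⌋ × 718 = 508 × 718 mm
H3: ⌊718/2⌋ × 508 = 359 × 508 mm
H4: ⌊508/2⌋ × 359 = 254 × 359 mm

254 × 359 mm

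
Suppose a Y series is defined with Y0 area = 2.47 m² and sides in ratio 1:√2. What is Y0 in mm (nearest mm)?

1322 × 1869 mm

Let the short side be w mm. Then w · w√2 = 2.47 m² = 2,470,000 mm².
w² = 2,470,000/√2, so w ≈ 1321.6 mm; long side = w√2 ≈ 1869.0 mm.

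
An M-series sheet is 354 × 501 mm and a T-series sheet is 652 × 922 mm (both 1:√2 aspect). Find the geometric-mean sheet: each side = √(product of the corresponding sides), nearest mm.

Short side: √(354 · 652) = √230808 ≈ 480.4 → 480 mm
Long side: √(501 · 922) = √461922 ≈ 679.6 → 680 mm

480 × 680 mm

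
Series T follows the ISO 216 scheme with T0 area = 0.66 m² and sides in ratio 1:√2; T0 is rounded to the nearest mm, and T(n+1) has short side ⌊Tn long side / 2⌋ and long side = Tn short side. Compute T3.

Let T0's short side be w mm. w · w√2 = 0.66 m² = 660,000 mm², so w ≈ 683.1 mm and w√2 ≈ 966.1 mm → T0 = 683 × 966 mm.
T1: ⌊966/2⌋ × 683 = 483 × 683 mm
T2: ⌊683/2⌋ × 483 = 341 × 483 mm
T3: ⌊483/2⌋ × 341 = 241 × 341 mm

241 × 341 mm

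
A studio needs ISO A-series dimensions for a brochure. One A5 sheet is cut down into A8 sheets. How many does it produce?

Each ISO step halves the sheet: 1 × A5 → 2 × A6 → 4 × A7 → 8 × A8
From A5 to A8 is 3 halving steps: 2^3 = 8.

8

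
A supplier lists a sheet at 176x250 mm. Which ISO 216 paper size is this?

Aspect ratio 250/176 ≈ 1.420 — close to the ISO √2 ≈ 1.414.
In the B-series (B0 = 1000 × 1414 mm): B5 = 176 × 250 mm.

B5 (176 × 250 mm)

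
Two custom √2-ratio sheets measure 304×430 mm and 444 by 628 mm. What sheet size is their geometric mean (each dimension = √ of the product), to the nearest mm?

367 × 520 mm

Short side: √(304 · 444) = √134976 ≈ 367.4 → 367 mm
Long side: √(430 · 628) = √270040 ≈ 519.7 → 520 mm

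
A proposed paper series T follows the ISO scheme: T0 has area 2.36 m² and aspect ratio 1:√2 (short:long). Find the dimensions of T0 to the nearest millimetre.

Let the short side be w mm. Then w · w√2 = 2.36 m² = 2,360,000 mm².
w² = 2,360,000/√2, so w ≈ 1291.8 mm; long side = w√2 ≈ 1826.9 mm.

1292 × 1827 mm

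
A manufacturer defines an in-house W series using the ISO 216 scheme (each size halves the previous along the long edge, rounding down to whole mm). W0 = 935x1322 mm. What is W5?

W1 = 661 × 935 mm (from W0 by 1 halving).
W2: ⌊935/2⌋ × 661 = 467 × 661 mm
W3: ⌊661/2⌋ × 467 = 330 × 467 mm
W4: ⌊467/2⌋ × 330 = 233 × 330 mm
W5: ⌊330/2⌋ × 233 = 165 × 233 mm

165 × 233 mm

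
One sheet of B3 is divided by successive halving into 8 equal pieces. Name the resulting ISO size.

B6

8 = 2^3, so 3 halving steps.
B3 → B4 → … → B6 after 3 steps.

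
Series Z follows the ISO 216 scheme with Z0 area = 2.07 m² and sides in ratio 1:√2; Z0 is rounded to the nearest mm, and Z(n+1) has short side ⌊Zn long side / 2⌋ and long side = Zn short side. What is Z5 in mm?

213 × 302 mm

Let Z0's short side be w mm. w · w√2 = 2.07 m² = 2,070,000 mm², so w ≈ 1209.8 mm and w√2 ≈ 1711.0 mm → Z0 = 1210 × 1711 mm.
Z1: ⌊1711/2⌋ × 1210 = 855 × 1210 mm
Z2: ⌊1210/2⌋ × 855 = 605 × 855 mm
Z3: ⌊855/2⌋ × 605 = 427 × 605 mm
Z4: ⌊605/2⌋ × 427 = 302 × 427 mm
Z5: ⌊427/2⌋ × 302 = 213 × 302 mm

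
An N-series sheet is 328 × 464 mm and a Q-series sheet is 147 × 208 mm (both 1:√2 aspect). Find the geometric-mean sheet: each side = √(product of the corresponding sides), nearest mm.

Short side: √(328 · 147) = √48216 ≈ 219.6 → 220 mm
Long side: √(464 · 208) = √96512 ≈ 310.7 → 311 mm

220 × 311 mm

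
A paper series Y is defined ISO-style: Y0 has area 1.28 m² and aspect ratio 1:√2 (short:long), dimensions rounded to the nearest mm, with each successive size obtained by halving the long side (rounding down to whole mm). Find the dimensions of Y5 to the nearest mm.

Let Y0's short side be w mm. w · w√2 = 1.28 m² = 1,280,000 mm², so w ≈ 951.4 mm and w√2 ≈ 1345.4 mm → Y0 = 951 × 1345 mm.
Y1: ⌊1345/2⌋ × 951 = 672 × 951 mm
Y2: ⌊951/2⌋ × 672 = 475 × 672 mm
Y3: ⌊672/2⌋ × 475 = 336 × 475 mm
Y4: ⌊475/2⌋ × 336 = 237 × 336 mm
Y5: ⌊336/2⌋ × 237 = 168 × 237 mm

168 × 237 mm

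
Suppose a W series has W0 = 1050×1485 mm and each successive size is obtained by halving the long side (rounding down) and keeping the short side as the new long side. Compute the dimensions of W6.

W1 = 742 × 1050 mm (from W0 by 1 halving).
W2: ⌊1050/2⌋ × 742 = 525 × 742 mm
W3: ⌊742/2⌋ × 525 = 371 × 525 mm
W4: ⌊525/2⌋ × 371 = 262 × 371 mm
W5: ⌊371/2⌋ × 262 = 185 × 262 mm
W6: ⌊262/2⌋ × 185 = 131 × 185 mm

131 × 185 mm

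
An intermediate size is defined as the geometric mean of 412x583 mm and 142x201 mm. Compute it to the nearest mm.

242 × 342 mm

Short side: √(412 · 142) = √58504 ≈ 241.9 → 242 mm
Long side: √(583 · 201) = √117183 ≈ 342.3 → 342 mm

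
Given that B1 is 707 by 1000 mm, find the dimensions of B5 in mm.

B2: ⌊1000/2⌋ × 707 = 500 × 707 mm
B3: ⌊707/2⌋ × 500 = 353 × 500 mm
B4: ⌊500/2⌋ × 353 = 250 × 353 mm
B5: ⌊353/2⌋ × 250 = 176 × 250 mm

176 × 250 mm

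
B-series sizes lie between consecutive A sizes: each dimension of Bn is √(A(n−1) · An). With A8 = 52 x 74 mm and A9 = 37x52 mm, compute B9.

44 × 62 mm

Short side: √(52 · 37) = √1924 ≈ 43.9 → 44 mm
Long side: √(74 · 52) = √3848 ≈ 62.0 → 62 mm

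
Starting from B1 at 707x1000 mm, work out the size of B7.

88 × 125 mm

B2: ⌊1000/2⌋ × 707 = 500 × 707 mm
B3: ⌊707/2⌋ × 500 = 353 × 500 mm
B4: ⌊500/2⌋ × 353 = 250 × 353 mm
B5: ⌊353/2⌋ × 250 = 176 × 250 mm
B6: ⌊250/2⌋ × 176 = 125 × 176 mm
B7: ⌊176/2⌋ × 125 = 88 × 125 mm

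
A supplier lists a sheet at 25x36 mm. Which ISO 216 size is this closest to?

A10 (26 × 37 mm)

Aspect ratio 36/25 ≈ 1.440 (ISO target is √2 ≈ 1.414).
In the A-series (A0 area = 1 m²): A10 = 26 × 37 mm.
Off by 2 mm total — nearest standard size.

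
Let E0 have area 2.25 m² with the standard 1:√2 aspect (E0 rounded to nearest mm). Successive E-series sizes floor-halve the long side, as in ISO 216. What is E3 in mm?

446 × 630 mm

Let E0's short side be w mm. w · w√2 = 2.25 m² = 2,250,000 mm², so w ≈ 1261.3 mm and w√2 ≈ 1783.8 mm → E0 = 1261 × 1784 mm.
E1: ⌊1784/2⌋ × 1261 = 892 × 1261 mm
E2: ⌊1261/2⌋ × 892 = 630 × 892 mm
E3: ⌊892/2⌋ × 630 = 446 × 630 mm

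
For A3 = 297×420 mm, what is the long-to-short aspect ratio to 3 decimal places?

1.414

420 / 297 = 1.414
Matches √2 ≈ 1.414 — the ISO 216 defining ratio.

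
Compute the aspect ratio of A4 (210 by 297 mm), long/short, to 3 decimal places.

297 / 210 = 1.414
Matches √2 ≈ 1.414 — the ISO 216 defining ratio.

1.414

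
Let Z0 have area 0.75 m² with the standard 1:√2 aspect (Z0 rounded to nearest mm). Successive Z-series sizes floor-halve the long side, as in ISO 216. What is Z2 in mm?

364 × 515 mm

Let Z0's short side be w mm. w · w√2 = 0.75 m² = 750,000 mm², so w ≈ 728.2 mm and w√2 ≈ 1029.9 mm → Z0 = 728 × 1030 mm.
Z1: ⌊1030/2⌋ × 728 = 515 × 728 mm
Z2: ⌊728/2⌋ × 515 = 364 × 515 mm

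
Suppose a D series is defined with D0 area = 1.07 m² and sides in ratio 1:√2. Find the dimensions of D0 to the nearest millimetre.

Let the short side be w mm. Then w · w√2 = 1.07 m² = 1,070,000 mm².
w² = 1,070,000/√2, so w ≈ 869.8 mm; long side = w√2 ≈ 1230.1 mm.

870 × 1230 mm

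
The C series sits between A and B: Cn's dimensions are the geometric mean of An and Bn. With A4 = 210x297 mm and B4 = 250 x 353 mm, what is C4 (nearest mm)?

Short side: √(210 · 250) = √52500 ≈ 229.1 → 229 mm
Long side: √(297 · 353) = √104841 ≈ 323.8 → 324 mm

229 × 324 mm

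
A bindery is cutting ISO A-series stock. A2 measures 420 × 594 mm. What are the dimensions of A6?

105 × 148 mm

A3: ⌊594/2⌋ × 420 = 297 × 420 mm
A4: ⌊420/2⌋ × 297 = 210 × 297 mm
A5: ⌊297/2⌋ × 210 = 148 × 210 mm
A6: ⌊210/2⌋ × 148 = 105 × 148 mm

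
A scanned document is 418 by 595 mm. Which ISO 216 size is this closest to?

A2 (420 × 594 mm)

Aspect ratio 595/418 ≈ 1.423 — close to the ISO √2 ≈ 1.414.
In the A-series (A0 area = 1 m²): A2 = 420 × 594 mm.
Off by 3 mm total — nearest standard size.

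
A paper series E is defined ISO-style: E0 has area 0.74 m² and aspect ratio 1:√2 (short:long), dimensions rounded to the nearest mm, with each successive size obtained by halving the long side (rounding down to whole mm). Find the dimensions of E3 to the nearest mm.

255 × 361 mm

Let E0's short side be w mm. w · w√2 = 0.74 m² = 740,000 mm², so w ≈ 723.4 mm and w√2 ≈ 1023.0 mm → E0 = 723 × 1023 mm.
E1: ⌊1023/2⌋ × 723 = 511 × 723 mm
E2: ⌊723/2⌋ × 511 = 361 × 511 mm
E3: ⌊511/2⌋ × 361 = 255 × 361 mm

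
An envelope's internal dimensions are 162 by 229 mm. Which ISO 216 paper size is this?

Aspect ratio 229/162 ≈ 1.414 — close to the ISO √2 ≈ 1.414.
In the C-series (envelope sizes, between A and B): C5 = 162 × 229 mm.

C5 (162 × 229 mm)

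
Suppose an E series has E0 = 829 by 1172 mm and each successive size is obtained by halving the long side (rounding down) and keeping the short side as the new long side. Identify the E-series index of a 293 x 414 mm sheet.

E0: 829 × 1172 mm
E1: 586 × 829 mm
E2: 414 × 586 mm
E3: 293 × 414 mm
E4: 207 × 293 mm
→ matches E3.

E3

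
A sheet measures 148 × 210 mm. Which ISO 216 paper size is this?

A5 (148 × 210 mm)

Aspect ratio 210/148 ≈ 1.419 — close to the ISO √2 ≈ 1.414.
In the A-series (A0 area = 1 m²): A5 = 148 × 210 mm.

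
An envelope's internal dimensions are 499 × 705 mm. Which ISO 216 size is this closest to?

B2 (500 × 707 mm)

Aspect ratio 705/499 ≈ 1.413 — close to the ISO √2 ≈ 1.414.
In the B-series (B0 = 1000 × 1414 mm): B2 = 500 × 707 mm.
Off by 3 mm total — nearest standard size.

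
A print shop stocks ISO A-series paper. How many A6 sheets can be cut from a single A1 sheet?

A1 = 594 × 841 mm; A6 = 105 × 148 mm.
Each halving step doubles the count; 5 steps from A1 to A6.
2^5 = 32.

32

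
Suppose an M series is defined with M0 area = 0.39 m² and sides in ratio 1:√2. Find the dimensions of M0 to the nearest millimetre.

525 × 743 mm

Let the short side be w mm. Then w · w√2 = 0.39 m² = 390,000 mm².
w² = 390,000/√2, so w ≈ 525.1 mm; long side = w√2 ≈ 742.7 mm.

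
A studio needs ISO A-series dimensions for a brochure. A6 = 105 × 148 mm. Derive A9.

37 × 52 mm

A7: ⌊148/2⌋ × 105 = 74 × 105 mm
A8: ⌊105/2⌋ × 74 = 52 × 74 mm
A9: ⌊74/2⌋ × 52 = 37 × 52 mm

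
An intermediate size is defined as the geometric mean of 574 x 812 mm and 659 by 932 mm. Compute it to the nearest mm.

615 × 870 mm

Short side: √(574 · 659) = √378266 ≈ 615.0 → 615 mm
Long side: √(812 · 932) = √756784 ≈ 869.9 → 870 mm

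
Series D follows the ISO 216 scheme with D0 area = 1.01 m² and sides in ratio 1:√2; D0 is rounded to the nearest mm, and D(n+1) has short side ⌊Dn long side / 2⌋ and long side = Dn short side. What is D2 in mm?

Let D0's short side be w mm. w · w√2 = 1.01 m² = 1,010,000 mm², so w ≈ 845.1 mm and w√2 ≈ 1195.1 mm → D0 = 845 × 1195 mm.
D1: ⌊1195/2⌋ × 845 = 597 × 845 mm
D2: ⌊845/2⌋ × 597 = 422 × 597 mm

422 × 597 mm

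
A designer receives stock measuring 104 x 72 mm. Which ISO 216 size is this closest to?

Aspect ratio 104/72 ≈ 1.444 (ISO target is √2 ≈ 1.414).
In the A-series (A0 area = 1 m²): A7 = 74 × 105 mm.
Off by 3 mm total — nearest standard size.

A7 (74 × 105 mm)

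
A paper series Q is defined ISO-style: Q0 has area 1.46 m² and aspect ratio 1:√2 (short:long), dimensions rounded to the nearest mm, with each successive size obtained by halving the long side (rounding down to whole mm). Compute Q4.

Let Q0's short side be w mm. w · w√2 = 1.46 m² = 1,460,000 mm², so w ≈ 1016.1 mm and w√2 ≈ 1436.9 mm → Q0 = 1016 × 1437 mm.
Q1: ⌊1437/2⌋ × 1016 = 718 × 1016 mm
Q2: ⌊1016/2⌋ × 718 = 508 × 718 mm
Q3: ⌊718/2⌋ × 508 = 359 × 508 mm
Q4: ⌊508/2⌋ × 359 = 254 × 359 mm

254 × 359 mm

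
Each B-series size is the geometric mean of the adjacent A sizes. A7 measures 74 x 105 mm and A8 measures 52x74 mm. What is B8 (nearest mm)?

Short side: √(74 · 52) = √3848 ≈ 62.0 → 62 mm
Long side: √(105 · 74) = √7770 ≈ 88.1 → 88 mm

62 × 88 mm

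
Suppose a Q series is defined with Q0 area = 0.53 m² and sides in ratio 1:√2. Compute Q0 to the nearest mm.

Let the short side be w mm. Then w · w√2 = 0.53 m² = 530,000 mm².
w² = 530,000/√2, so w ≈ 612.2 mm; long side = w√2 ≈ 865.8 mm.

612 × 866 mm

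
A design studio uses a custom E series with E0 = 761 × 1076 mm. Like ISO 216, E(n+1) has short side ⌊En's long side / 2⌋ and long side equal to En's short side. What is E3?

E1: ⌊1076/2⌋ × 761 = 538 × 761 mm
E2: ⌊761/2⌋ × 538 = 380 × 538 mm
E3: ⌊538/2⌋ × 380 = 269 × 380 mm

269 × 380 mm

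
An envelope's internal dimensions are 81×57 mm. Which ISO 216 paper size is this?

Aspect ratio 81/57 ≈ 1.421 — close to the ISO √2 ≈ 1.414.
In the C-series (envelope sizes, between A and B): C8 = 57 × 81 mm.

C8 (57 × 81 mm)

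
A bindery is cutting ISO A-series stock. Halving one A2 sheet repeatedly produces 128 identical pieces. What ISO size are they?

128 = 2^7, so 7 halving steps.
A2 → A3 → … → A9 after 7 steps.

A9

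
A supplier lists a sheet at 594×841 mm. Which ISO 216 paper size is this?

Aspect ratio 841/594 ≈ 1.416 — close to the ISO √2 ≈ 1.414.
In the A-series (A0 area = 1 m²): A1 = 594 × 841 mm.

A1 (594 × 841 mm)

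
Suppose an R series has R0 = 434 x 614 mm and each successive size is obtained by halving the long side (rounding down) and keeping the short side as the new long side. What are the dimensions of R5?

76 × 108 mm

R1 = 307 × 434 mm (from R0 by 1 halving).
R2: ⌊434/2⌋ × 307 = 217 × 307 mm
R3: ⌊307/2⌋ × 217 = 153 × 217 mm
R4: ⌊217/2⌋ × 153 = 108 × 153 mm
R5: ⌊153/2⌋ × 108 = 76 × 108 mm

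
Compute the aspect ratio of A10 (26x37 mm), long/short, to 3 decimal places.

1.423

37 / 26 = 1.423
ISO 216 targets √2 ≈ 1.414; the +0.009 deviation is from mm rounding.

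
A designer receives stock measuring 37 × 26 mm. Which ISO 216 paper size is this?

A10 (26 × 37 mm)

Aspect ratio 37/26 ≈ 1.423 — close to the ISO √2 ≈ 1.414.
In the A-series (A0 area = 1 m²): A10 = 26 × 37 mm.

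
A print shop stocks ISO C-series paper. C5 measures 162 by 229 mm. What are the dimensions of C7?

81 × 114 mm

C6: ⌊229/2⌋ × 162 = 114 × 162 mm
C7: ⌊162/2⌋ × 114 = 81 × 114 mm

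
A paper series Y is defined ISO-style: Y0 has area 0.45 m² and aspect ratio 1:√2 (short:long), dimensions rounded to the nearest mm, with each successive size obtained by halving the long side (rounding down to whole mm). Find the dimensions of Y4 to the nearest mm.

Let Y0's short side be w mm. w · w√2 = 0.45 m² = 450,000 mm², so w ≈ 564.1 mm and w√2 ≈ 797.7 mm → Y0 = 564 × 798 mm.
Y1: ⌊798/2⌋ × 564 = 399 × 564 mm
Y2: ⌊564/2⌋ × 399 = 282 × 399 mm
Y3: ⌊399/2⌋ × 282 = 199 × 282 mm
Y4: ⌊282/2⌋ × 199 = 141 × 199 mm

141 × 199 mm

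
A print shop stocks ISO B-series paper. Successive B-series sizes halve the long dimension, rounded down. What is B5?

176 × 250 mm

B0 = 1000 × 1414 mm (B0 has a 1000 mm short side, aspect 1:√2).
B1: ⌊1414/2⌋ × 1000 = 707 × 1000 mm
B2: ⌊1000/2⌋ × 707 = 500 × 707 mm
B3: ⌊707/2⌋ × 500 = 353 × 500 mm
B4: ⌊500/2⌋ × 353 = 250 × 353 mm
B5: ⌊353/2⌋ × 250 = 176 × 250 mm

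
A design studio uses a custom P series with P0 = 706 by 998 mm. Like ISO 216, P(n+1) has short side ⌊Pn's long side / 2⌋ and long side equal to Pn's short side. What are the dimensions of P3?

P1: ⌊998/2⌋ × 706 = 499 × 706 mm
P2: ⌊706/2⌋ × 499 = 353 × 499 mm
P3: ⌊499/2⌋ × 353 = 249 × 353 mm

249 × 353 mm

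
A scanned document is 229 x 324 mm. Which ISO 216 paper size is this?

C4 (229 × 324 mm)

Aspect ratio 324/229 ≈ 1.415 — close to the ISO √2 ≈ 1.414.
In the C-series (envelope sizes, between A and B): C4 = 229 × 324 mm.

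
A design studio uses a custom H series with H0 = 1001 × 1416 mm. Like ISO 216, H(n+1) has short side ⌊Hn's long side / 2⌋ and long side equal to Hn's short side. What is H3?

354 × 500 mm

H1: ⌊1416/2⌋ × 1001 = 708 × 1001 mm
H2: ⌊1001/2⌋ × 708 = 500 × 708 mm
H3: ⌊708/2⌋ × 500 = 354 × 500 mm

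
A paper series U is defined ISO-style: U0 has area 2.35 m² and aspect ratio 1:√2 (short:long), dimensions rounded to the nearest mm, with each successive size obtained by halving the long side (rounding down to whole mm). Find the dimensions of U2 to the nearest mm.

644 × 911 mm

Let U0's short side be w mm. w · w√2 = 2.35 m² = 2,350,000 mm², so w ≈ 1289.1 mm and w√2 ≈ 1823.0 mm → U0 = 1289 × 1823 mm.
U1: ⌊1823/2⌋ × 1289 = 911 × 1289 mm
U2: ⌊1289/2⌋ × 911 = 644 × 911 mm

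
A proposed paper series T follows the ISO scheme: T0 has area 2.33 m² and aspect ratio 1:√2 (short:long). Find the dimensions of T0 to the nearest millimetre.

Let the short side be w mm. Then w · w√2 = 2.33 m² = 2,330,000 mm².
w² = 2,330,000/√2, so w ≈ 1283.6 mm; long side = w√2 ≈ 1815.2 mm.

1284 × 1815 mm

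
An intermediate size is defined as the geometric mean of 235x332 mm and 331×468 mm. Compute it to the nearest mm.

Short side: √(235 · 331) = √77785 ≈ 278.9 → 279 mm
Long side: √(332 · 468) = √155376 ≈ 394.2 → 394 mm

279 × 394 mm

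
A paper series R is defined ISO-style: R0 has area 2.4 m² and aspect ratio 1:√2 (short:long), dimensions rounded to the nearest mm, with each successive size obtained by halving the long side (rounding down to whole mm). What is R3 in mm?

Let R0's short side be w mm. w · w√2 = 2.4 m² = 2,400,000 mm², so w ≈ 1302.7 mm and w√2 ≈ 1842.3 mm → R0 = 1303 × 1842 mm.
R1: ⌊1842/2⌋ × 1303 = 921 × 1303 mm
R2: ⌊1303/2⌋ × 921 = 651 × 921 mm
R3: ⌊921/2⌋ × 651 = 460 × 651 mm

460 × 651 mm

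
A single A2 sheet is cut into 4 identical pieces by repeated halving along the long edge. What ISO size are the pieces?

A4

4 = 2^2, so 2 halving steps.
A2 → A3 → … → A4 after 2 steps.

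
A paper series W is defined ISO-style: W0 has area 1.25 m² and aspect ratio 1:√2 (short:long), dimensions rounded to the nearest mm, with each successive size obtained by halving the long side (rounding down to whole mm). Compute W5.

166 × 235 mm

Let W0's short side be w mm. w · w√2 = 1.25 m² = 1,250,000 mm², so w ≈ 940.2 mm and w√2 ≈ 1329.6 mm → W0 = 940 × 1330 mm.
W1: ⌊1330/2⌋ × 940 = 665 × 940 mm
W2: ⌊940/2⌋ × 665 = 470 × 665 mm
W3: ⌊665/2⌋ × 470 = 332 × 470 mm
W4: ⌊470/2⌋ × 332 = 235 × 332 mm
W5: ⌊332/2⌋ × 235 = 166 × 235 mm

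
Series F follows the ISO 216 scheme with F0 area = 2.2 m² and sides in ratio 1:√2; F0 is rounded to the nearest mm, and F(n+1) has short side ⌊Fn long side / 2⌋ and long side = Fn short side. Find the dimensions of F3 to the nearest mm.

Let F0's short side be w mm. w · w√2 = 2.2 m² = 2,200,000 mm², so w ≈ 1247.3 mm and w√2 ≈ 1763.9 mm → F0 = 1247 × 1764 mm.
F1: ⌊1764/2⌋ × 1247 = 882 × 1247 mm
F2: ⌊1247/2⌋ × 882 = 623 × 882 mm
F3: ⌊882/2⌋ × 623 = 441 × 623 mm

441 × 623 mm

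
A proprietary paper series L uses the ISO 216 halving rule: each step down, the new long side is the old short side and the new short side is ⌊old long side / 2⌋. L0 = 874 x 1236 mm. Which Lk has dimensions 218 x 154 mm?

L0: 874 × 1236 mm
L1: 618 × 874 mm
L2: 437 × 618 mm
L3: 309 × 437 mm
L4: 218 × 309 mm
L5: 154 × 218 mm
L6: 109 × 154 mm
→ matches L5.

L5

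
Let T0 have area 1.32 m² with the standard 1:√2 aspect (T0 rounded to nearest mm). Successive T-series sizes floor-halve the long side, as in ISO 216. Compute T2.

483 × 683 mm

Let T0's short side be w mm. w · w√2 = 1.32 m² = 1,320,000 mm², so w ≈ 966.1 mm and w√2 ≈ 1366.3 mm → T0 = 966 × 1366 mm.
T1: ⌊1366/2⌋ × 966 = 683 × 966 mm
T2: ⌊966/2⌋ × 683 = 483 × 683 mm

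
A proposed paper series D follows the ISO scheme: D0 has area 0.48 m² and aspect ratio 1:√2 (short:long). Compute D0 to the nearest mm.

Let the short side be w mm. Then w · w√2 = 0.48 m² = 480,000 mm².
w² = 480,000/√2, so w ≈ 582.6 mm; long side = w√2 ≈ 823.9 mm.

583 × 824 mm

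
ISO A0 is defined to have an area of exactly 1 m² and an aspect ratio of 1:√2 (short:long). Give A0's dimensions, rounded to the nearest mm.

841 × 1189 mm

Let the short side be w mm. Then the long side is w√2 and w · w√2 = 10⁶ mm².
w² = 10⁶/√2, so w = 1000 / 2^(1/4) ≈ 840.9 mm; long side = 1000 · 2^(1/4) ≈ 1189.2 mm.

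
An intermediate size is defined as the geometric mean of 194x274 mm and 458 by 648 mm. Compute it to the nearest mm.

Short side: √(194 · 458) = √88852 ≈ 298.1 → 298 mm
Long side: √(274 · 648) = √177552 ≈ 421.4 → 421 mm

298 × 421 mm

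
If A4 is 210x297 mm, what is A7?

74 × 105 mm

A5: ⌊297/2⌋ × 210 = 148 × 210 mm
A6: ⌊210/2⌋ × 148 = 105 × 148 mm
A7: ⌊148/2⌋ × 105 = 74 × 105 mm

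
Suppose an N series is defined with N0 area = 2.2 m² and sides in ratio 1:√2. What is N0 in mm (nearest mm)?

Let the short side be w mm. Then w · w√2 = 2.2 m² = 2,200,000 mm².
w² = 2,200,000/√2, so w ≈ 1247.3 mm; long side = w√2 ≈ 1763.9 mm.

1247 × 1764 mm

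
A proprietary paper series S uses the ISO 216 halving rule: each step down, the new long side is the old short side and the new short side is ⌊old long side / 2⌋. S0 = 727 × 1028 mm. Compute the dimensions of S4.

181 × 257 mm

S1: ⌊1028/2⌋ × 727 = 514 × 727 mm
S2: ⌊727/2⌋ × 514 = 363 × 514 mm
S3: ⌊514/2⌋ × 363 = 257 × 363 mm
S4: ⌊363/2⌋ × 257 = 181 × 257 mm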